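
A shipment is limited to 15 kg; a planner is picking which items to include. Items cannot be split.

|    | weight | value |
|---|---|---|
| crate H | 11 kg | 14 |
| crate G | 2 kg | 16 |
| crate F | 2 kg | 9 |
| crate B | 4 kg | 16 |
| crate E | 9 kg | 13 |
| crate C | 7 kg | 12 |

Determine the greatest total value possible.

Take crate G, crate F, crate B, and crate C: weight 2 + 2 + 4 + 7 = 15 ≤ 15, value 16 + 9 + 16 + 12 = 53.
No other feasible combination does better.

53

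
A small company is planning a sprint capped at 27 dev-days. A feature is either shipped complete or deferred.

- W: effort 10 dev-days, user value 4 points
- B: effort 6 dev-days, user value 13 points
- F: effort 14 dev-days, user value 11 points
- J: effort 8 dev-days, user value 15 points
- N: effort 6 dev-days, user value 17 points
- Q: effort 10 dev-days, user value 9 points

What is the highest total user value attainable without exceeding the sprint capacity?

J + N + Q: effort 8 + 6 + 10 = 24 ≤ 27, user value 15 + 17 + 9 = 41.
B + J + N: effort 6 + 8 + 6 = 20 ≤ 27, user value 13 + 15 + 17 = 45.
Best is B, J, and N with total user value 45.

45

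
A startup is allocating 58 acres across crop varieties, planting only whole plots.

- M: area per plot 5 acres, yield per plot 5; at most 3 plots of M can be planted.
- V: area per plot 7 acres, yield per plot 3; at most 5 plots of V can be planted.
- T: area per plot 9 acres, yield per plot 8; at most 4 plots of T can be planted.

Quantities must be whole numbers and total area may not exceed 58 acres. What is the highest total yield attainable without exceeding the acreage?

50

M has the best ratio (5/5); taking only M gives at most 3×5 = 15 (stopped by the supply cap of 3).
Mixing does better — 3×M, 1×V, and 4×T: area 58 ≤ 58, yield 3·5 + 1·3 + 4·8 = 50.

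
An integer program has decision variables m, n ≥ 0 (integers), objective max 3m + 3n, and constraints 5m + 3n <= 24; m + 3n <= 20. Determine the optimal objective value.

(m,n)=(1,6): 5·1+3·6=23≤24, 1·1+3·6=19≤20, objective 21.
(m,n)=(1,5): 5·1+3·5=20≤24, 1·1+3·5=16≤20, objective 18.
(m,n)=(0,6): 5·0+3·6=18≤24, 1·0+3·6=18≤20, objective 18.
(m,n)=(0,5): 5·0+3·5=15≤24, 1·0+3·5=15≤20, objective 15.
No feasible integer point exceeds 21.

21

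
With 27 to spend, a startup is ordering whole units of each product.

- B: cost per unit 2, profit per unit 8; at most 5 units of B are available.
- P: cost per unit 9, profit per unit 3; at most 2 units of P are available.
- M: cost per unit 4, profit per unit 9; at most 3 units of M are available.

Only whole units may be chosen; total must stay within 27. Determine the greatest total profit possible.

67

This is a bounded integer knapsack.
B has the best ratio (8/2); taking only B gives at most 5×8 = 40 (stopped by the supply cap of 5).
Mixing does better — 5×B and 3×M: cost 22 ≤ 27, profit 5·8 + 3·9 = 67.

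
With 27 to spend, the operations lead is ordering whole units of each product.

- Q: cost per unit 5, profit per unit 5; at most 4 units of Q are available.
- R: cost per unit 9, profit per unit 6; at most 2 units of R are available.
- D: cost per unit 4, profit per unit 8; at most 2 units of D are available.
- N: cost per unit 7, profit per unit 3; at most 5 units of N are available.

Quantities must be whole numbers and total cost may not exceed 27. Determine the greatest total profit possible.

Take 2×Q, 1×R, and 2×D: cost 27 ≤ 27, profit 2·5 + 1·6 + 2·8 = 32.
D has the best ratio (8/4) and is taken to its limit of 2; remaining capacity is filled optimally with the others.

32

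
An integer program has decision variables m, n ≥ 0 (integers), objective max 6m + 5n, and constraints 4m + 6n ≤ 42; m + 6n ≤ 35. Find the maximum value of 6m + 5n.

60

The continuous relaxation peaks at (10.5, 0) with value 63.00; rounding to a feasible lattice point costs some objective.
(m,n)=(10,0): 4·10+6·0=40≤42, 1·10+6·0=10≤35, objective 60.
(m,n)=(9,1): 4·9+6·1=42≤42, 1·9+6·1=15≤35, objective 59.
(m,n)=(9,0): 4·9+6·0=36≤42, 1·9+6·0=9≤35, objective 54.
Maximum is 60 at (m,n)=(10,0).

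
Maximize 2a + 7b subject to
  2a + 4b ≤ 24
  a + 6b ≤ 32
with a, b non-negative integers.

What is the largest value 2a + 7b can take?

39

(a,b)=(2,5) is feasible, giving 39.
(a,b)=(1,5) is feasible, giving 37.
(a,b)=(3,4) is feasible, giving 34.
(a,b)=(2,4) is feasible, giving 32.
No feasible integer point exceeds 39.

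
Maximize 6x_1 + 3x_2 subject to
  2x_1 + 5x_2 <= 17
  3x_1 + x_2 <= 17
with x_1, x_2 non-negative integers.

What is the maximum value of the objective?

33

(x_1,x_2)=(5,1): 2·5+5·1=15≤17, 3·5+1·1=16≤17, objective 33.
(x_1,x_2)=(5,0): 2·5+5·0=10≤17, 3·5+1·0=15≤17, objective 30.
(x_1,x_2)=(4,1): 2·4+5·1=13≤17, 3·4+1·1=13≤17, objective 27.
No feasible integer point exceeds 33.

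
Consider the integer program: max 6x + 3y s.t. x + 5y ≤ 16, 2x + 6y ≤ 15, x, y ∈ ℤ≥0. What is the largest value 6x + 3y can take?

(x,y)=(7,0): 1·7+5·0=7≤16, 2·7+6·0=14≤15, objective 42.
(x,y)=(6,0): 1·6+5·0=6≤16, 2·6+6·0=12≤15, objective 36.
Maximum is 42 at (x,y)=(7,0).

42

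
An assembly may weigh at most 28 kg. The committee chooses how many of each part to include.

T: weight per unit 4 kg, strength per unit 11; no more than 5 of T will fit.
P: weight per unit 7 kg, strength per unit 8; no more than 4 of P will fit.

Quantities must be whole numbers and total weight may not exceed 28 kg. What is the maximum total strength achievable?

63

Take 5×T and 1×P: weight 27 ≤ 28, strength 5·11 + 1·8 = 63.
T has the best ratio (11/4) and is taken to its limit of 5; remaining capacity is filled optimally with the others.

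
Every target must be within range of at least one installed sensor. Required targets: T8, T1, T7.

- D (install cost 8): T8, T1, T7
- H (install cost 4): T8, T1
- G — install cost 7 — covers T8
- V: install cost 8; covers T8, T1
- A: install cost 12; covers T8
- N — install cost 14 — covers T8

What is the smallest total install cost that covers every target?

The greedy cost-per-new-target heuristic would pick H and D for 12, but a cheaper cover exists.
D alone covers T8, T1, T7 — every target.
Total install cost: 8.
No cover costs less than 8.

8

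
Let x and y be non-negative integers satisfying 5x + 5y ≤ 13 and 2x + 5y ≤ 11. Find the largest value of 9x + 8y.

18

(x,y)=(2,0): 5·2+5·0=10≤13, 2·2+5·0=4≤11, objective 18.
(x,y)=(1,1): 5·1+5·1=10≤13, 2·1+5·1=7≤11, objective 17.
(x,y)=(1,0): 5·1+5·0=5≤13, 2·1+5·0=2≤11, objective 9.
No feasible integer point exceeds 18.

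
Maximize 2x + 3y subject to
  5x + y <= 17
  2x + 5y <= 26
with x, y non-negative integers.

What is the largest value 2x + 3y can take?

16

The continuous relaxation peaks at (2.57, 4.17) with value 17.65; rounding to a feasible lattice point costs some objective.
(x,y)=(2,4): 5·2+1·4=14≤17, 2·2+5·4=24≤26, objective 16.
(x,y)=(1,4): 5·1+1·4=9≤17, 2·1+5·4=22≤26, objective 14.
(x,y)=(2,3): 5·2+1·3=13≤17, 2·2+5·3=19≤26, objective 13.
(x,y)=(1,3): 5·1+1·3=8≤17, 2·1+5·3=17≤26, objective 11.
No feasible integer point exceeds 16.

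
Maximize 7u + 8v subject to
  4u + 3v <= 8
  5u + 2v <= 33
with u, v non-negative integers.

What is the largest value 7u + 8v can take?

(u,v)=(0,2) is feasible, giving 16.
(u,v)=(1,1) is feasible, giving 15.
(u,v)=(0,1) is feasible, giving 8.
No feasible integer point exceeds 16.

16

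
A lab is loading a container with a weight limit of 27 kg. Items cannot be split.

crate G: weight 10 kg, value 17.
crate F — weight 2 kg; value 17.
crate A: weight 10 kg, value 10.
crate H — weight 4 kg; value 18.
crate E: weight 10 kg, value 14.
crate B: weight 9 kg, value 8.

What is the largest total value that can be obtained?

66

Allowing fractional choices, the relaxed optimum would be about 67.0, but items are indivisible.
crate G + crate F + crate H + crate B: weight 10 + 2 + 4 + 9 = 25 ≤ 27, value 17 + 17 + 18 + 8 = 60.
crate G + crate F + crate A + crate H: weight 10 + 2 + 10 + 4 = 26 ≤ 27, value 17 + 17 + 10 + 18 = 62.
crate G + crate F + crate H + crate E: weight 10 + 2 + 4 + 10 = 26 ≤ 27, value 17 + 17 + 18 + 14 = 66.
Best is crate G, crate F, crate H, and crate E with total value 66.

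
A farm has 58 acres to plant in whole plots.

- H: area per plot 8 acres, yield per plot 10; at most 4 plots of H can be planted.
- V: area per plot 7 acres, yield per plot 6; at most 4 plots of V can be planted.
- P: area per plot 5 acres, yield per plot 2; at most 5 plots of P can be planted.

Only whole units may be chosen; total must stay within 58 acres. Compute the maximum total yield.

This is a bounded integer knapsack.
4×H, 3×V, and 1×P: area 58 ≤ 58, yield 4·10 + 3·6 + 1·2 = 60.
4×H and 3×V: area 53 ≤ 58, yield 4·10 + 3·6 = 58.
Best is 60.

60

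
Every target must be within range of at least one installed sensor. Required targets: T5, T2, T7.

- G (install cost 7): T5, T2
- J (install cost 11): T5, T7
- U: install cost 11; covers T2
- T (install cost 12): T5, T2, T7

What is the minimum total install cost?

The greedy cost-per-new-target heuristic would pick G and J for 18, but a cheaper cover exists.
T alone covers T5, T2, T7 — every target.
Total install cost: 12.
No cover costs less than 12.

12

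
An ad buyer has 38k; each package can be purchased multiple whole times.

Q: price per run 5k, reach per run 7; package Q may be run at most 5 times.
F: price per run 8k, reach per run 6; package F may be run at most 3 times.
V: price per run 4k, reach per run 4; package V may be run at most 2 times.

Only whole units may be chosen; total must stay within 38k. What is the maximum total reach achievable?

Q has the best ratio (7/5); taking only Q gives at most 5×7 = 35 (stopped by the supply cap of 5).
Mixing does better — 5×Q, 1×F, and 1×V: price 37 ≤ 38, reach 5·7 + 1·6 + 1·4 = 45.

45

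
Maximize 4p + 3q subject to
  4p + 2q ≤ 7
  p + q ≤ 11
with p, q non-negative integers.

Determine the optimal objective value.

9

The continuous relaxation peaks at (0, 3.5) with value 10.50; rounding to a feasible lattice point costs some objective.
(p,q)=(0,3): 4·0+2·3=6≤7, 1·0+1·3=3≤11, objective 9.
(p,q)=(0,2): 4·0+2·2=4≤7, 1·0+1·2=2≤11, objective 6.
No feasible integer point exceeds 9.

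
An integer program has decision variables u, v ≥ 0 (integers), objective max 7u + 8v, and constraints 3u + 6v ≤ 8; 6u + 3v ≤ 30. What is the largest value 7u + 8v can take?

14

The continuous relaxation peaks at (2.67, 0) with value 18.67; rounding to a feasible lattice point costs some objective.
(u,v)=(2,0) is feasible, giving 14.
(u,v)=(1,0) is feasible, giving 7.
Maximum is 14 at (u,v)=(2,0).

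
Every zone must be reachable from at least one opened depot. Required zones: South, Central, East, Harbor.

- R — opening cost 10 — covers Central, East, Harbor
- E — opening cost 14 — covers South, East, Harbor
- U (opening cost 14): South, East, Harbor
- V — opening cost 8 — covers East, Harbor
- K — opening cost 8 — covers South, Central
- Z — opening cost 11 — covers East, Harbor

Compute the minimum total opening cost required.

Choose V and K: together they cover South, Central, East, Harbor — every zone.
Total opening cost: 8 + 8 = 16.

16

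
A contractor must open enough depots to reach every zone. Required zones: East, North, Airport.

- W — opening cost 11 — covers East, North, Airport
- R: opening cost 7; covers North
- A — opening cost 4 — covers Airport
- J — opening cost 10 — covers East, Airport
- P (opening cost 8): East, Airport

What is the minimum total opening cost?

W alone covers East, North, Airport — every zone.
Total opening cost: 11.
No cover costs less than 11.

11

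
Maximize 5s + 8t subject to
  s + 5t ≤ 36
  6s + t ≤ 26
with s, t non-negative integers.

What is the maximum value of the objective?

Relaxing integrality, the LP optimum is 68.62 at (s,t) = (3.24, 6.55), which is not an integer point.
(s,t)=(3,6): 1·3+5·6=33≤36, 6·3+1·6=24≤26, objective 63.
(s,t)=(2,6): 1·2+5·6=32≤36, 6·2+1·6=18≤26, objective 58.
(s,t)=(3,5): 1·3+5·5=28≤36, 6·3+1·5=23≤26, objective 55.
Maximum is 63 at (s,t)=(3,6).

63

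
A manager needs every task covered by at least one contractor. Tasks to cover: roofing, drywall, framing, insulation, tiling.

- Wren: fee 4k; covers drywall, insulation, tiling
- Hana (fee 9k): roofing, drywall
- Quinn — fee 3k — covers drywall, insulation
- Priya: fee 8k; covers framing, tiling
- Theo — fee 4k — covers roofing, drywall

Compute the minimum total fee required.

15

This is an integer covering problem.
The greedy cost-per-new-task heuristic would pick Wren, Theo, and Priya for 16, but a cheaper cover exists.
Choose Quinn, Priya, and Theo: together they cover roofing, drywall, framing, insulation, tiling — every task.
Total fee: 3 + 8 + 4 = 15.
No cover costs less than 15.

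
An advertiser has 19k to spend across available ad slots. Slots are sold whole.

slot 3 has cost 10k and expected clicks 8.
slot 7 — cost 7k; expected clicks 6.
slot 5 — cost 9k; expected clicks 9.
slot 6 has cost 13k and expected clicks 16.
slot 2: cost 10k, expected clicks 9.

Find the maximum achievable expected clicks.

Take slot 5 and slot 2: cost 9 + 10 = 19 ≤ 19, expected clicks 9 + 9 = 18.
No other feasible combination does better.

18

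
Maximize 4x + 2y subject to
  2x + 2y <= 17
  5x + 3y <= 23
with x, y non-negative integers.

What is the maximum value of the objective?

18

The continuous relaxation peaks at (4.6, 0) with value 18.40; rounding to a feasible lattice point costs some objective.
(x,y)=(4,1): 2·4+2·1=10≤17, 5·4+3·1=23≤23, objective 18.
(x,y)=(4,0): 2·4+2·0=8≤17, 5·4+3·0=20≤23, objective 16.
(x,y)=(3,2): 2·3+2·2=10≤17, 5·3+3·2=21≤23, objective 16.
(x,y)=(3,1): 2·3+2·1=8≤17, 5·3+3·1=18≤23, objective 14.
The best lattice point is (4,1), giving 18.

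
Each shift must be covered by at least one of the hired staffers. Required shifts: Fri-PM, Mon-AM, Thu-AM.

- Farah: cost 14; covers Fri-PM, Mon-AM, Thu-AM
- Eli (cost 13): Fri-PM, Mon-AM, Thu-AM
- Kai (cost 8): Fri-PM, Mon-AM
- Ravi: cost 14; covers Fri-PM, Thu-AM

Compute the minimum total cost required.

13

The greedy cost-per-new-shift heuristic would pick Kai and Eli for 21, but a cheaper cover exists.
Eli alone covers Fri-PM, Mon-AM, Thu-AM — every shift.
Total cost: 13.
No cover costs less than 13.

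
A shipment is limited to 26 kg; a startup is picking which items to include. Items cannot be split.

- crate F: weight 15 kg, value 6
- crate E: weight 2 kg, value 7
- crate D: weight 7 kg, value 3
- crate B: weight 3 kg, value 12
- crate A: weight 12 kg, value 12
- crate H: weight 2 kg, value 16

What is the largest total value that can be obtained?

crate D + crate B + crate A + crate H: weight 7 + 3 + 12 + 2 = 24 ≤ 26, value 3 + 12 + 12 + 16 = 43.
crate E + crate B + crate A + crate H: weight 2 + 3 + 12 + 2 = 19 ≤ 26, value 7 + 12 + 12 + 16 = 47.
crate E + crate D + crate B + crate A + crate H: weight 2 + 7 + 3 + 12 + 2 = 26 ≤ 26, value 7 + 3 + 12 + 12 + 16 = 50.
Best is crate E, crate D, crate B, crate A, and crate H with total value 50.

50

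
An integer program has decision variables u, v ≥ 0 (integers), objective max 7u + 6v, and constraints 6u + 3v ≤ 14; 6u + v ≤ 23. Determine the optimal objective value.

The continuous relaxation peaks at (0, 4.67) with value 28.00; rounding to a feasible lattice point costs some objective.
(u,v)=(0,4): 6·0+3·4=12≤14, 6·0+1·4=4≤23, objective 24.
(u,v)=(0,3): 6·0+3·3=9≤14, 6·0+1·3=3≤23, objective 18.
The best lattice point is (0,4), giving 24.

24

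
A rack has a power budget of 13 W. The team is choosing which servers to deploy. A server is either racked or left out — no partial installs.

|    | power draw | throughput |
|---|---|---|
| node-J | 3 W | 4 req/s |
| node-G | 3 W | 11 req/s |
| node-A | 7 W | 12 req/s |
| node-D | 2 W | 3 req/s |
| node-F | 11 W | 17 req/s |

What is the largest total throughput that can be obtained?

27

Take node-J, node-G, and node-A: power draw 3 + 3 + 7 = 13 ≤ 13, throughput 4 + 11 + 12 = 27.
No other feasible combination does better.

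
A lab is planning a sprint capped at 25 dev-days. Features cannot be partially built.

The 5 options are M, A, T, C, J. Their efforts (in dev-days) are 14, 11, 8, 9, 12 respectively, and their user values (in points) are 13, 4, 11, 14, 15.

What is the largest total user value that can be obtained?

29

M + C: effort 14 + 9 = 23 ≤ 25, user value 13 + 14 = 27.
C + J: effort 9 + 12 = 21 ≤ 25, user value 14 + 15 = 29.
Best is C and J with total user value 29.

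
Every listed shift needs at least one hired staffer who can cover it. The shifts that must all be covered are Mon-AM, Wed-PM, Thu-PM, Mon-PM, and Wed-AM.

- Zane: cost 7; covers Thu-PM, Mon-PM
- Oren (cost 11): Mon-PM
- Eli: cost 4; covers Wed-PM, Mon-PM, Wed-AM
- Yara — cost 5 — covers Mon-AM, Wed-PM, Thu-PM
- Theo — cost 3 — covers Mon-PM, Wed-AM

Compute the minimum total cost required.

8

This is an integer covering problem.
Choose Yara and Theo: together they cover Mon-AM, Wed-PM, Thu-PM, Mon-PM, Wed-AM — every shift.
Total cost: 5 + 3 = 8.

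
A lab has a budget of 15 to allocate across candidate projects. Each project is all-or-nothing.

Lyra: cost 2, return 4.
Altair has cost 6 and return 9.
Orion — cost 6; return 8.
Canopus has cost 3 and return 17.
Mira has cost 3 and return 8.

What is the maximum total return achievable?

38

Lyra + Orion + Canopus + Mira: cost 2 + 6 + 3 + 3 = 14 ≤ 15, return 4 + 8 + 17 + 8 = 37.
Lyra + Altair + Canopus + Mira: cost 2 + 6 + 3 + 3 = 14 ≤ 15, return 4 + 9 + 17 + 8 = 38.
Best is Lyra, Altair, Canopus, and Mira with total return 38.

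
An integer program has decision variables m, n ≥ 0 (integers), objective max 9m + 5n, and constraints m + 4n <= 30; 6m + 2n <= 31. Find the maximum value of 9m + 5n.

57

The continuous relaxation peaks at (2.91, 6.77) with value 60.05; rounding to a feasible lattice point costs some objective.
(m,n)=(3,6): 1·3+4·6=27≤30, 6·3+2·6=30≤31, objective 57.
(m,n)=(2,7): 1·2+4·7=30≤30, 6·2+2·7=26≤31, objective 53.
(m,n)=(3,5): 1·3+4·5=23≤30, 6·3+2·5=28≤31, objective 52.
The best lattice point is (3,6), giving 57.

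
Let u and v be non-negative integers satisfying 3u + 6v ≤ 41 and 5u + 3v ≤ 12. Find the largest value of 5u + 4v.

16

(u,v)=(0,4): 3·0+6·4=24≤41, 5·0+3·4=12≤12, objective 16.
(u,v)=(0,3): 3·0+6·3=18≤41, 5·0+3·3=9≤12, objective 12.
The best lattice point is (0,4), giving 16.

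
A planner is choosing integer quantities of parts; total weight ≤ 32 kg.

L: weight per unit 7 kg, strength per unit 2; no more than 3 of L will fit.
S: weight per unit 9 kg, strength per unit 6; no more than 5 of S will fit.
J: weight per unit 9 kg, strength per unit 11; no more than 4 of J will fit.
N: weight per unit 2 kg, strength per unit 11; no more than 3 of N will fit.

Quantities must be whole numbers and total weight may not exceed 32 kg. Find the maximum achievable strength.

57

This is a bounded integer knapsack.
Take 1×L, 2×J, and 3×N: weight 31 ≤ 32, strength 1·2 + 2·11 + 3·11 = 57.
N has the best ratio (11/2) and is taken to its limit of 3; remaining capacity is filled optimally with the others.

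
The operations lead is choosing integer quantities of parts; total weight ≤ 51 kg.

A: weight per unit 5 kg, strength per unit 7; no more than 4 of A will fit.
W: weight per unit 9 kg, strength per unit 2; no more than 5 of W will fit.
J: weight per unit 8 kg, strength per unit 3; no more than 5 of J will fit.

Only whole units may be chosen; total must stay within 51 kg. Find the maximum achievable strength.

37

Take 4×A and 3×J: weight 44 ≤ 51, strength 4·7 + 3·3 = 37.
A has the best ratio (7/5) and is taken to its limit of 4; remaining capacity is filled optimally with the others.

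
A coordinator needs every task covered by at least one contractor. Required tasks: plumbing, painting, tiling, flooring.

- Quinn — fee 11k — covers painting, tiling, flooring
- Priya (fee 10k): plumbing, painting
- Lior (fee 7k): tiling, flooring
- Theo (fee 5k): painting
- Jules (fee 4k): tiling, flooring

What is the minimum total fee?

14

Choose Priya and Jules: together they cover plumbing, painting, tiling, flooring — every task.
Total fee: 10 + 4 = 14.
No cover costs less than 14.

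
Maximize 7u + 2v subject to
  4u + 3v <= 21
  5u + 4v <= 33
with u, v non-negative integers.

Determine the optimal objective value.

Relaxing integrality, the LP optimum is 36.75 at (u,v) = (5.25, 0), which is not an integer point.
(u,v)=(5,0) is feasible, giving 35.
(u,v)=(4,1) is feasible, giving 30.
(u,v)=(4,0) is feasible, giving 28.
Maximum is 35 at (u,v)=(5,0).

35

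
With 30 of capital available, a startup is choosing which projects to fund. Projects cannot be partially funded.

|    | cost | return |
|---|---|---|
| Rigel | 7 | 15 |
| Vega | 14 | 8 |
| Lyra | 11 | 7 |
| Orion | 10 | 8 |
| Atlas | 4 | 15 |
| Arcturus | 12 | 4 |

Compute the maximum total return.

This is an integer program with binary decision variables.
Allowing fractional choices, the relaxed optimum would be about 43.7, but projects are indivisible.
Rigel + Lyra + Atlas: cost 7 + 11 + 4 = 22 ≤ 30, return 15 + 7 + 15 = 37.
Rigel + Orion + Atlas: cost 7 + 10 + 4 = 21 ≤ 30, return 15 + 8 + 15 = 38.
Rigel + Vega + Atlas: cost 7 + 14 + 4 = 25 ≤ 30, return 15 + 8 + 15 = 38.
The maximum return is 38; one optimal choice is Rigel, Orion, and Atlas.

38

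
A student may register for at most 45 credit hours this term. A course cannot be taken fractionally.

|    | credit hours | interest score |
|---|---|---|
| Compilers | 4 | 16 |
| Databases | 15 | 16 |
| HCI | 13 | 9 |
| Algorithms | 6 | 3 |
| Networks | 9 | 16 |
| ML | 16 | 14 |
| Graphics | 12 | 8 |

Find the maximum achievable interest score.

62

Allowing fractional choices, the relaxed optimum would be about 62.7, but courses are indivisible.
Compilers + Databases + HCI + Networks: credit hours 4 + 15 + 13 + 9 = 41 ≤ 45, interest score 16 + 16 + 9 + 16 = 57.
Compilers + Databases + Networks + Graphics: credit hours 4 + 15 + 9 + 12 = 40 ≤ 45, interest score 16 + 16 + 16 + 8 = 56.
Compilers + Databases + Networks + ML: credit hours 4 + 15 + 9 + 16 = 44 ≤ 45, interest score 16 + 16 + 16 + 14 = 62.
Best is Compilers, Databases, Networks, and ML with total interest score 62.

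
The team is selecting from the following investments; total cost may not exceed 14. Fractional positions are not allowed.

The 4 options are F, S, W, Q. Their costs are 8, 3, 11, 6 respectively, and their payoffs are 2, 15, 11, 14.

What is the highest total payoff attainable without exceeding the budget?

29

Allowing fractional choices, the relaxed optimum would be about 34.0, but investments are indivisible.
S + Q: cost 3 + 6 = 9 ≤ 14, payoff 15 + 14 = 29.
F + S: cost 8 + 3 = 11 ≤ 14, payoff 2 + 15 = 17.
S + W: cost 3 + 11 = 14 ≤ 14, payoff 15 + 11 = 26.
Best is S and Q with total payoff 29.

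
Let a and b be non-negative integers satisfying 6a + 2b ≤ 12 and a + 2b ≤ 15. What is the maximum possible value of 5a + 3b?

18

(a,b)=(0,6): 6·0+2·6=12≤12, 1·0+2·6=12≤15, objective 18.
(a,b)=(0,5): 6·0+2·5=10≤12, 1·0+2·5=10≤15, objective 15.
Maximum is 18 at (a,b)=(0,6).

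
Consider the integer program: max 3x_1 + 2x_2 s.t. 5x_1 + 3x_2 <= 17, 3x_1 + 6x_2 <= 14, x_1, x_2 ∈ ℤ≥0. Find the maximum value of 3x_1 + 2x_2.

9

(x_1,x_2)=(3,0) is feasible, giving 9.
(x_1,x_2)=(2,1) is feasible, giving 8.
(x_1,x_2)=(2,0) is feasible, giving 6.
The best lattice point is (3,0), giving 9.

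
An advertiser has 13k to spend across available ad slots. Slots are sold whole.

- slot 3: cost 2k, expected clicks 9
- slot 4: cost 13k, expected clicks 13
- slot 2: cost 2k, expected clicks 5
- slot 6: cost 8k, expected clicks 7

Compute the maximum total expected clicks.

21

slot 3 + slot 2 + slot 6: cost 2 + 2 + 8 = 12 ≤ 13, expected clicks 9 + 5 + 7 = 21.
slot 3 + slot 6: cost 2 + 8 = 10 ≤ 13, expected clicks 9 + 7 = 16.
Best is slot 3, slot 2, and slot 6 with total expected clicks 21.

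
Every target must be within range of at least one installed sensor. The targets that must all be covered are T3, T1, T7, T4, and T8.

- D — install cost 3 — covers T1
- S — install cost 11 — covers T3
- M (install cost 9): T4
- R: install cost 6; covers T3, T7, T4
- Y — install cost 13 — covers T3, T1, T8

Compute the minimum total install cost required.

The greedy cost-per-new-target heuristic would pick R, D, and Y for 22, but a cheaper cover exists.
Choose R and Y: together they cover T3, T1, T7, T4, T8 — every target.
Total install cost: 6 + 13 = 19.
No cover costs less than 19.

19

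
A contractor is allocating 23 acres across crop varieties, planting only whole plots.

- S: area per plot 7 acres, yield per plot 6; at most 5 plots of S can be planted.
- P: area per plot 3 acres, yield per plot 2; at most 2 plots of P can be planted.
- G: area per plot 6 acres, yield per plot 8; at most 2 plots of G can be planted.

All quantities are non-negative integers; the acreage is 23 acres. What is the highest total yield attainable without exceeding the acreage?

24

G has the best ratio (8/6); taking only G gives at most 2×8 = 16 (stopped by the supply cap of 2).
Mixing does better — 1×S, 1×P, and 2×G: area 22 ≤ 23, yield 1·6 + 1·2 + 2·8 = 24.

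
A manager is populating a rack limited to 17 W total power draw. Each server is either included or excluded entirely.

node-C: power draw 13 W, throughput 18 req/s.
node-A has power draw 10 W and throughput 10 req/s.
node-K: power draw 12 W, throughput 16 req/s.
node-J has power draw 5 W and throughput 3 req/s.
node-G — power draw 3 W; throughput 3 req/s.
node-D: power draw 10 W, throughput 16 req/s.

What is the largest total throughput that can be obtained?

21

Take node-C and node-G: power draw 13 + 3 = 16 ≤ 17, throughput 18 + 3 = 21.
No other feasible combination does better.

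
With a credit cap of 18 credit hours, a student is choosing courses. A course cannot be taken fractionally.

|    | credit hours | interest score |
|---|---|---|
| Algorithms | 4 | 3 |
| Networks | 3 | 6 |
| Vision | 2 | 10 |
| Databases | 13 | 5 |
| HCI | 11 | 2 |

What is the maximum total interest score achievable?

21

This is a 0-1 knapsack instance.
Allowing fractional choices, the relaxed optimum would be about 22.5, but courses are indivisible.
Networks + Vision + Databases: credit hours 3 + 2 + 13 = 18 ≤ 18, interest score 6 + 10 + 5 = 21.
Algorithms + Networks + Vision: credit hours 4 + 3 + 2 = 9 ≤ 18, interest score 3 + 6 + 10 = 19.
Best is Networks, Vision, and Databases with total interest score 21.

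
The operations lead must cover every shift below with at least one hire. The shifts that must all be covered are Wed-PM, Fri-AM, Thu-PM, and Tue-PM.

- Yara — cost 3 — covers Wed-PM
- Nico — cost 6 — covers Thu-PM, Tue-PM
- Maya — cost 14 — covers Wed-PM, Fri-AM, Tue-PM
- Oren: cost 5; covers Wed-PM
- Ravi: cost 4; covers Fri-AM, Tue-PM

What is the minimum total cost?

Choose Yara, Nico, and Ravi: together they cover Wed-PM, Fri-AM, Thu-PM, Tue-PM — every shift.
Total cost: 3 + 6 + 4 = 13.
No cover costs less than 13.

13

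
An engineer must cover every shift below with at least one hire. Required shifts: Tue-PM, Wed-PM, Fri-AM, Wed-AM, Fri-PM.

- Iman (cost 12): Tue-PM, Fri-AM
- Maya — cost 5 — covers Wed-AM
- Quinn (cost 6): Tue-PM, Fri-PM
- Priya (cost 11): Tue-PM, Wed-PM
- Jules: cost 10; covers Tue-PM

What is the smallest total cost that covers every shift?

34

Choose Iman, Maya, Quinn, and Priya: together they cover Tue-PM, Wed-PM, Fri-AM, Wed-AM, Fri-PM — every shift.
Total cost: 12 + 5 + 6 + 11 = 34.
No cover costs less than 34.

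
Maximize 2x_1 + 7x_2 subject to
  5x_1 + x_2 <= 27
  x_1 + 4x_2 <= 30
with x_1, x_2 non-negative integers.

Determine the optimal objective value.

The continuous relaxation peaks at (4.11, 6.47) with value 53.53; rounding to a feasible lattice point costs some objective.
(x_1,x_2)=(2,7): 5·2+1·7=17≤27, 1·2+4·7=30≤30, objective 53.
(x_1,x_2)=(1,7): 5·1+1·7=12≤27, 1·1+4·7=29≤30, objective 51.
(x_1,x_2)=(4,6): 5·4+1·6=26≤27, 1·4+4·6=28≤30, objective 50.
The best lattice point is (2,7), giving 53.

53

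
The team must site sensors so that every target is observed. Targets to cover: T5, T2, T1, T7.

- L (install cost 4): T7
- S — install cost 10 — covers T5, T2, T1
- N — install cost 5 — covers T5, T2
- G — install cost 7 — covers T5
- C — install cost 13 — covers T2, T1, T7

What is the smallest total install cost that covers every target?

14

Choose L and S: together they cover T5, T2, T1, T7 — every target.
Total install cost: 4 + 10 = 14.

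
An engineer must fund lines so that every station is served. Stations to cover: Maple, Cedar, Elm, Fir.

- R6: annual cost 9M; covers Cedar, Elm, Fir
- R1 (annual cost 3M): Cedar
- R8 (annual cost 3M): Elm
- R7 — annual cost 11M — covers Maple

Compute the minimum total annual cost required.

20

This is an integer covering problem.
Choose R6 and R7: together they cover Maple, Cedar, Elm, Fir — every station.
Total annual cost: 9 + 11 = 20.
No cover costs less than 20.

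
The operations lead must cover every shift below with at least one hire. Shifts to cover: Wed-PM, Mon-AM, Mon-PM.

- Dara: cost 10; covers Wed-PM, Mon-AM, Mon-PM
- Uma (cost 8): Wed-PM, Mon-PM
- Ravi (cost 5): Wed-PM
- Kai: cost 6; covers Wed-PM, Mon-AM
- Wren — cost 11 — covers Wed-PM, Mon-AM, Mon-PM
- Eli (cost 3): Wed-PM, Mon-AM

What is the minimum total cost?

This is an integer covering problem.
The greedy cost-per-new-shift heuristic would pick Eli and Uma for 11, but a cheaper cover exists.
Dara alone covers Wed-PM, Mon-AM, Mon-PM — every shift.
Total cost: 10.
No cover costs less than 10.

10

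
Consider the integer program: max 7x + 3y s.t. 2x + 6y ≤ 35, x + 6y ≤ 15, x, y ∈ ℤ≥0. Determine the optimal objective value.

105

(x,y)=(15,0) is feasible, giving 105.
(x,y)=(14,0) is feasible, giving 98.
Maximum is 105 at (x,y)=(15,0).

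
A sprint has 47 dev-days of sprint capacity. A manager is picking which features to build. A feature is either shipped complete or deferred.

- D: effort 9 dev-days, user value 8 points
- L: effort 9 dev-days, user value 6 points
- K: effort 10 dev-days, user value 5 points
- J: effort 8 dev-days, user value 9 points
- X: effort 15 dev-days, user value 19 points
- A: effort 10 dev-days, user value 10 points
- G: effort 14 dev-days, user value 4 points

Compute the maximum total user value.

46

Allowing fractional choices, the relaxed optimum would be about 49.3, but features are indivisible.
L + J + X + A: effort 9 + 8 + 15 + 10 = 42 ≤ 47, user value 6 + 9 + 19 + 10 = 44.
D + J + X + A: effort 9 + 8 + 15 + 10 = 42 ≤ 47, user value 8 + 9 + 19 + 10 = 46.
Best is D, J, X, and A with total user value 46.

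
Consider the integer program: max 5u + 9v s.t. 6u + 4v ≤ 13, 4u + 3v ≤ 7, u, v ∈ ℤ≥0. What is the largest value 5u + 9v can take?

18

Relaxing integrality, the LP optimum is 21.00 at (u,v) = (0, 2.33), which is not an integer point.
(u,v)=(0,2): 6·0+4·2=8≤13, 4·0+3·2=6≤7, objective 18.
(u,v)=(1,1): 6·1+4·1=10≤13, 4·1+3·1=7≤7, objective 14.
(u,v)=(0,1): 6·0+4·1=4≤13, 4·0+3·1=3≤7, objective 9.
No feasible integer point exceeds 18.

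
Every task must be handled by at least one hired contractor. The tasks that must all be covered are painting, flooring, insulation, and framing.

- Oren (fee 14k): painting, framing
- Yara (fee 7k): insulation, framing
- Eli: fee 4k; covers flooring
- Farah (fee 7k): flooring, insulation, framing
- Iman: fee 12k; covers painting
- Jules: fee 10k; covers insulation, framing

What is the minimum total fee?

Choose Farah and Iman: together they cover painting, flooring, insulation, framing — every task.
Total fee: 7 + 12 = 19.
No cover costs less than 19.

19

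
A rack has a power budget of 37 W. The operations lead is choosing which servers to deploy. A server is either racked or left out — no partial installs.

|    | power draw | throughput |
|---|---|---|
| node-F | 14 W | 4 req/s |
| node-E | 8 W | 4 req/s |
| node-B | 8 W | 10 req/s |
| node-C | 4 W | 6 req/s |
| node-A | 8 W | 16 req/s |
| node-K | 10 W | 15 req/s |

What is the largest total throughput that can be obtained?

This is an integer program with binary decision variables.
Allowing fractional choices, the relaxed optimum would be about 50.5, but servers are indivisible.
node-E + node-B + node-A + node-K: power draw 8 + 8 + 8 + 10 = 34 ≤ 37, throughput 4 + 10 + 16 + 15 = 45.
node-B + node-C + node-A + node-K: power draw 8 + 4 + 8 + 10 = 30 ≤ 37, throughput 10 + 6 + 16 + 15 = 47.
Best is node-B, node-C, node-A, and node-K with total throughput 47.

47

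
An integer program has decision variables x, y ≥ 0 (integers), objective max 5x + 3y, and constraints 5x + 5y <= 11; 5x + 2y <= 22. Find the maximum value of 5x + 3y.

10

(x,y)=(2,0): 5·2+5·0=10≤11, 5·2+2·0=10≤22, objective 10.
(x,y)=(1,1): 5·1+5·1=10≤11, 5·1+2·1=7≤22, objective 8.
(x,y)=(1,0): 5·1+5·0=5≤11, 5·1+2·0=5≤22, objective 5.
The best lattice point is (2,0), giving 10.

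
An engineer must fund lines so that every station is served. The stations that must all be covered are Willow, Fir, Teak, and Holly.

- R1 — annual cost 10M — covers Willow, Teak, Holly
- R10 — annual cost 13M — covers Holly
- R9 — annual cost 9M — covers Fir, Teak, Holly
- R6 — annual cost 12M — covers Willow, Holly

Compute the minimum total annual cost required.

Choose R1 and R9: together they cover Willow, Fir, Teak, Holly — every station.
Total annual cost: 10 + 9 = 19.
No cover costs less than 19.

19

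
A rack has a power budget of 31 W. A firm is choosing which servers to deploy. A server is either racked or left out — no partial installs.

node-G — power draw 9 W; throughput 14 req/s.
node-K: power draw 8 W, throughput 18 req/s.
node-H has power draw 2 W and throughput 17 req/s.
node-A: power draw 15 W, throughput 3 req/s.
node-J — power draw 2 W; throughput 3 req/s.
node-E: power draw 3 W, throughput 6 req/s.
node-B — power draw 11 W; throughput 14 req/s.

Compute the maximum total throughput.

63

Allowing fractional choices, the relaxed optimum would be about 66.9, but servers are indivisible.
node-G + node-K + node-H + node-B: power draw 9 + 8 + 2 + 11 = 30 ≤ 31, throughput 14 + 18 + 17 + 14 = 63.
node-G + node-K + node-H + node-J + node-E: power draw 9 + 8 + 2 + 2 + 3 = 24 ≤ 31, throughput 14 + 18 + 17 + 3 + 6 = 58.
node-K + node-H + node-J + node-E + node-B: power draw 8 + 2 + 2 + 3 + 11 = 26 ≤ 31, throughput 18 + 17 + 3 + 6 + 14 = 58.
Best is node-G, node-K, node-H, and node-B with total throughput 63.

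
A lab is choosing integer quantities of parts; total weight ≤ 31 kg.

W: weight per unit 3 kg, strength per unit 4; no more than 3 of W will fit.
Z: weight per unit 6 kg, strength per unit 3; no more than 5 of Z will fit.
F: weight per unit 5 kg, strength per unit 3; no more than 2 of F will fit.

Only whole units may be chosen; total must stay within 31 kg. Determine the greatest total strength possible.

24

W has the best ratio (4/3); taking only W gives at most 3×4 = 12 (stopped by the supply cap of 3).
Mixing does better — 3×W, 2×Z, and 2×F: weight 31 ≤ 31, strength 3·4 + 2·3 + 2·3 = 24.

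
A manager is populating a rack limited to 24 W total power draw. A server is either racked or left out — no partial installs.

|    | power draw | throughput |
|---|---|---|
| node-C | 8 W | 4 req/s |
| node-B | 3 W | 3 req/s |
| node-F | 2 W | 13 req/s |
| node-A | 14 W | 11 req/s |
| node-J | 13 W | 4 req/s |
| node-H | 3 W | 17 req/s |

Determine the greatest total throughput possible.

44

Allowing fractional choices, the relaxed optimum would be about 45.0, but servers are indivisible.
node-B + node-F + node-A + node-H: power draw 3 + 2 + 14 + 3 = 22 ≤ 24, throughput 3 + 13 + 11 + 17 = 44.
node-F + node-A + node-H: power draw 2 + 14 + 3 = 19 ≤ 24, throughput 13 + 11 + 17 = 41.
Best is node-B, node-F, node-A, and node-H with total throughput 44.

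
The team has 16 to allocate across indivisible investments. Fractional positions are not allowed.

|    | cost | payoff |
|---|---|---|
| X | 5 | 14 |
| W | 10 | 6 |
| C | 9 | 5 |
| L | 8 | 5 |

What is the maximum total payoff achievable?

X + W: cost 5 + 10 = 15 ≤ 16, payoff 14 + 6 = 20.
X + C: cost 5 + 9 = 14 ≤ 16, payoff 14 + 5 = 19.
X + L: cost 5 + 8 = 13 ≤ 16, payoff 14 + 5 = 19.
Best is X and W with total payoff 20.

20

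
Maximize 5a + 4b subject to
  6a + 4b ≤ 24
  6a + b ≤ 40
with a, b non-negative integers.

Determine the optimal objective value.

24

(a,b)=(0,6): 6·0+4·6=24≤24, 6·0+1·6=6≤40, objective 24.
(a,b)=(0,5): 6·0+4·5=20≤24, 6·0+1·5=5≤40, objective 20.
No feasible integer point exceeds 24.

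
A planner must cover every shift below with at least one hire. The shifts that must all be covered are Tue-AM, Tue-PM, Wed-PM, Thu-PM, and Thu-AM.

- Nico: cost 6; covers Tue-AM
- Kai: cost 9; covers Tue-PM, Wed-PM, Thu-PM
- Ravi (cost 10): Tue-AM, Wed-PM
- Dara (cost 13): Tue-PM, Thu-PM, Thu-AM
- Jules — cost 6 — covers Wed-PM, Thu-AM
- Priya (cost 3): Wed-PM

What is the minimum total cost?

21

Choose Nico, Kai, and Jules: together they cover Tue-AM, Tue-PM, Wed-PM, Thu-PM, Thu-AM — every shift.
Total cost: 6 + 9 + 6 = 21.
No cover costs less than 21.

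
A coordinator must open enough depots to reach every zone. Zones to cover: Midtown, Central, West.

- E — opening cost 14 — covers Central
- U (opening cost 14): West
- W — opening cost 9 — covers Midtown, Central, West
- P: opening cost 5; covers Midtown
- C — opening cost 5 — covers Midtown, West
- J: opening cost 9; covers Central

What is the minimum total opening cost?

W alone covers Midtown, Central, West — every zone.
Total opening cost: 9.

9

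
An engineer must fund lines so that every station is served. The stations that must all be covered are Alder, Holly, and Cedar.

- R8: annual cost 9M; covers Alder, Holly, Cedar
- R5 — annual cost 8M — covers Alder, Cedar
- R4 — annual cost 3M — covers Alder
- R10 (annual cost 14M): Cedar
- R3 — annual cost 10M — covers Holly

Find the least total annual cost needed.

9

R8 alone covers Alder, Holly, Cedar — every station.
Total annual cost: 9.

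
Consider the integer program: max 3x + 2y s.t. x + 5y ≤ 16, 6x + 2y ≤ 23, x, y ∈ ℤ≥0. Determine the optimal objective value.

13

(x,y)=(3,2): 1·3+5·2=13≤16, 6·3+2·2=22≤23, objective 13.
(x,y)=(3,1): 1·3+5·1=8≤16, 6·3+2·1=20≤23, objective 11.
(x,y)=(2,2): 1·2+5·2=12≤16, 6·2+2·2=16≤23, objective 10.
The best lattice point is (3,2), giving 13.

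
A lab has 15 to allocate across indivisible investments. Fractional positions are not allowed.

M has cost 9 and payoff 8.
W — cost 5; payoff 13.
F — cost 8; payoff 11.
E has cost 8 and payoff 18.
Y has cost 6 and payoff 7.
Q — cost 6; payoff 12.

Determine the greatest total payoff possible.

E + Q: cost 8 + 6 = 14 ≤ 15, payoff 18 + 12 = 30.
W + E: cost 5 + 8 = 13 ≤ 15, payoff 13 + 18 = 31.
W + Q: cost 5 + 6 = 11 ≤ 15, payoff 13 + 12 = 25.
Best is W and E with total payoff 31.

31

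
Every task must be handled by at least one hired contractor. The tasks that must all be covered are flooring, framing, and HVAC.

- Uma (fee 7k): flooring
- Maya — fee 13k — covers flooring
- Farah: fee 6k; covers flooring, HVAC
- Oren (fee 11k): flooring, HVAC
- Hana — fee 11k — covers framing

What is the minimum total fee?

17

Choose Farah and Hana: together they cover flooring, framing, HVAC — every task.
Total fee: 6 + 11 = 17.
No cover costs less than 17.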